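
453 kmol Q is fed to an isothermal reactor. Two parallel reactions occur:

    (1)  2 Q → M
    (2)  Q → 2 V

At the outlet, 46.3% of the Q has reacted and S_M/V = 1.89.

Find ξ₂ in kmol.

Conversion of Q: Q consumed = 0.463 × 453 = 209.7 kmol = 2ξ₁ + 1ξ₂.
Selectivity: 1ξ₁ / (2ξ₂) = 1.89 → ξ₁ = 3.78 ξ₂.
Substitute: (2·3.78 + 1) ξ₂ = 209.7 → ξ₂ = 24.5 kmol, ξ₁ = 92.62 kmol.
Outlet amounts (n = n₀ + Σ ν·ξ):
  Q: 453 − 2(92.62) − 1(24.5) = 243.3
  M: 0 + 1(92.62) = 92.62
  V: 0 + 2(24.5) = 49

ξ₂ = 24.5 kmol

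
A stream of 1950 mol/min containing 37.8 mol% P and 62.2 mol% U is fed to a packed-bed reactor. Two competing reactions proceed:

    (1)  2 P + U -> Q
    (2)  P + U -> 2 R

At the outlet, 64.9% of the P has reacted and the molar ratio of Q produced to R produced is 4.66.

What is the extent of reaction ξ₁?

Conversion of P: P consumed = 0.649 × 737.1 = 478.4 mol/min = 2ξ₁ + 1ξ₂.
Selectivity: 1ξ₁ / (2ξ₂) = 4.66 → ξ₁ = 9.32 ξ₂.
Substitute: (2·9.32 + 1) ξ₂ = 478.4 → ξ₂ = 24.36 mol/min, ξ₁ = 227 mol/min.
Outlet amounts (n = n₀ + Σ ν·ξ):
  P: 737.1 − 2(227) − 1(24.36) = 258.7
  U: 1213 − 1(227) − 1(24.36) = 961.5
  Q: 0 + 1(227) = 227
  R: 0 + 2(24.36) = 48.71

ξ₁ = 227 mol/min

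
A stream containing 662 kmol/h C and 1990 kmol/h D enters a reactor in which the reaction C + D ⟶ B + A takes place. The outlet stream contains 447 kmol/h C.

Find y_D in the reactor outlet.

For C: n = n₀ − 1ξ → 447 = 662 − 1ξ, giving ξ = 215 kmol/h.
Outlet amounts (n = n₀ + ν ξ):
  C: 662 − 1(215) = 447
  D: 1990 − 1(215) = 1775
  B: 0 + 1(215) = 215
  A: 0 + 1(215) = 215
Total out = 2652 kmol/h; y_D = 1775 / 2652 = 0.6693.

0.669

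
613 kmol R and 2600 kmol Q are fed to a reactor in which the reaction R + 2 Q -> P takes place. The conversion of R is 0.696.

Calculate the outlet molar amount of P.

427 kmol

R reacted = 0.696 × 613 = 426.6 kmol; ν_R = −1, so ξ = 426.6/1 = 426.6 kmol.
Outlet amounts (n = n₀ + ν ξ):
  R: 613 − 1(426.6) = 186.4
  Q: 2600 − 2(426.6) = 1747
  P: 0 + 1(426.6) = 426.6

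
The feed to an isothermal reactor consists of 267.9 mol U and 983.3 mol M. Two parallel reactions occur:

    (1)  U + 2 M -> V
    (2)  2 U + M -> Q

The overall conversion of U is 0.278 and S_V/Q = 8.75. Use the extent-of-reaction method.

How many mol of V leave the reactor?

Conversion of U: U consumed = 0.278 × 267.9 = 74.48 mol = 1ξ₁ + 2ξ₂.
Selectivity: 1ξ₁ / (1ξ₂) = 8.75 → ξ₁ = 8.75 ξ₂.
Substitute: (1·8.75 + 2) ξ₂ = 74.48 → ξ₂ = 6.928 mol, ξ₁ = 60.62 mol.
Outlet amounts (n = n₀ + Σ ν·ξ):
  U: 267.9 − 1(60.62) − 2(6.928) = 193.4
  M: 983.3 − 2(60.62) − 1(6.928) = 855.1
  V: 0 + 1(60.62) = 60.62
  Q: 0 + 1(6.928) = 6.928

60.6 mol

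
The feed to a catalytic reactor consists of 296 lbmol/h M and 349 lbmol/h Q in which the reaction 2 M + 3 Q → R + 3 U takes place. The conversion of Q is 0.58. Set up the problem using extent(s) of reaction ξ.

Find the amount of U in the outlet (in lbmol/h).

202 lbmol/h

Q reacted = 0.58 × 349 = 202.4 lbmol/h; ν_Q = −3, so ξ = 202.4/3 = 67.47 lbmol/h.
Outlet amounts (n = n₀ + ν ξ):
  M: 296 − 2(67.47) = 161.1
  Q: 349 − 3(67.47) = 146.6
  R: 0 + 1(67.47) = 67.47
  U: 0 + 3(67.47) = 202.4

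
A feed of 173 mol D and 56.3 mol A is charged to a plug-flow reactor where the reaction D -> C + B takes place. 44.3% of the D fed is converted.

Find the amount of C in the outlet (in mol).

76.6 mol

D reacted = 0.443 × 173 = 76.64 mol; ν_D = −1, so ξ = 76.64/1 = 76.64 mol.
Outlet amounts (n = n₀ + ν ξ):
  D: 173 − 1(76.64) = 96.36
  C: 0 + 1(76.64) = 76.64
  B: 0 + 1(76.64) = 76.64
  A: 56.3 (inert)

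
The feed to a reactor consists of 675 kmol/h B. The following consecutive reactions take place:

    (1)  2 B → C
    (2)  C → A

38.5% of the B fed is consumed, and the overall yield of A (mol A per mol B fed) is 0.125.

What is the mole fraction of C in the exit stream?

0.0836

Conversion of B: B consumed = 2ξ₁ = 0.385 × 675 → ξ₁ = 129.9 kmol/h.
Yield of A: 1ξ₂ / 675 = 0.125 → ξ₂ = 84.38 kmol/h.
Outlet amounts (n = n₀ + Σ ν·ξ):
  B: 675 − 2(129.9) = 415.1
  C: 0 + 1(129.9) − 1(84.38) = 45.56
  A: 0 + 1(84.38) = 84.38
Total out = 545.1 kmol/h; y_C = 45.56 / 545.1 = 0.08359.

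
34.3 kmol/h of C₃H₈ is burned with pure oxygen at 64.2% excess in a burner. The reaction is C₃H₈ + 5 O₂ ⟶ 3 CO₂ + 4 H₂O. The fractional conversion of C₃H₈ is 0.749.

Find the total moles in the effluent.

342 kmol/h

Stoichiometric O₂ = 5 × 34.3 = 171.5 kmol/h; O₂ fed = 171.5 × 1.642 = 281.6 kmol/h.
Fuel reacted = 0.749 × 34.3 → ξ = 25.69 kmol/h.
Outlet (n = n₀ + ν ξ):
  C₃H₈: 34.3 − 1(25.69) = 8.609
  O₂: 281.6 − 5(25.69) = 153.1
  CO₂: 0 + 3(25.69) = 77.07
  H₂O: 0 + 4(25.69) = 102.8
Total out = 8.609 + 153.1 + 77.07 + 102.8 = 341.6 kmol/h.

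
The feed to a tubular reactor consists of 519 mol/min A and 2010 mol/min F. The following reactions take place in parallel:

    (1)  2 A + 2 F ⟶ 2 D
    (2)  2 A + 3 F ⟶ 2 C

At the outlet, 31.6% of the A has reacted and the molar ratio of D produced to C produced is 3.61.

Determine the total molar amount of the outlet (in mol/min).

Conversion of A: A consumed = 0.316 × 519 = 164 mol/min = 2ξ₁ + 2ξ₂.
Selectivity: 2ξ₁ / (2ξ₂) = 3.61 → ξ₁ = 3.61 ξ₂.
Substitute: (2·3.61 + 2) ξ₂ = 164 → ξ₂ = 17.79 mol/min, ξ₁ = 64.21 mol/min.
Outlet amounts (n = n₀ + Σ ν·ξ):
  A: 519 − 2(64.21) − 2(17.79) = 355
  F: 2010 − 2(64.21) − 3(17.79) = 1828
  D: 0 + 2(64.21) = 128.4
  C: 0 + 2(17.79) = 35.58
Total out = 355 + 1828 + 128.4 + 35.58 = 2347 mol/min.

2350 mol/min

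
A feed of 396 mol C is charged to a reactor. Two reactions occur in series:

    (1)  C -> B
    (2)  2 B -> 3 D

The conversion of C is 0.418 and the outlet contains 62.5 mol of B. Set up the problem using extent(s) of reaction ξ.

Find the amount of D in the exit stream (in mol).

155 mol

Conversion of C: C consumed = 1ξ₁ = 0.418 × 396 → ξ₁ = 165.5 mol.
B balance: n_B = 0 + 1ξ₁ − 2ξ₂ = 62.5 → ξ₂ = (1·165.5 − 62.5)/2 = 51.51 mol.
Outlet amounts (n = n₀ + Σ ν·ξ):
  C: 396 − 1(165.5) = 230.5
  B: 0 + 1(165.5) − 2(51.51) = 62.5
  D: 0 + 3(51.51) = 154.5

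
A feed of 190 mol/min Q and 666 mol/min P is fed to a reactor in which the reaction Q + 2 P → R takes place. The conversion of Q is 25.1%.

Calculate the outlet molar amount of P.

571 mol/min

Q reacted = 0.251 × 190 = 47.69 mol/min; ν_Q = −1, so ξ = 47.69/1 = 47.69 mol/min.
Outlet amounts (n = n₀ + ν ξ):
  Q: 190 − 1(47.69) = 142.3
  P: 666 − 2(47.69) = 570.6
  R: 0 + 1(47.69) = 47.69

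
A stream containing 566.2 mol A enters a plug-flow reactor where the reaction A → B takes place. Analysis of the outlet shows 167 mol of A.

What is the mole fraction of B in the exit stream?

0.705

For A: n = n₀ − 1ξ → 167 = 566.2 − 1ξ, giving ξ = 399.2 mol.
Outlet amounts (n = n₀ + ν ξ):
  A: 566.2 − 1(399.2) = 167
  B: 0 + 1(399.2) = 399.2
Total out = 566.2 mol; y_B = 399.2 / 566.2 = 0.7051.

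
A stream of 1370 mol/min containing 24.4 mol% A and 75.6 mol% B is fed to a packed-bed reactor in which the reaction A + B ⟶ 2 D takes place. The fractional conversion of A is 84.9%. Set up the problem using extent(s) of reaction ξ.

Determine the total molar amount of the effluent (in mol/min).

1370 mol/min

A reacted = 0.849 × 334.3 = 283.8 mol/min; ν_A = −1, so ξ = 283.8/1 = 283.8 mol/min.
Outlet amounts (n = n₀ + ν ξ):
  A: 334.3 − 1(283.8) = 50.48
  B: 1036 − 1(283.8) = 751.9
  D: 0 + 2(283.8) = 567.6
Total out = 50.48 + 751.9 + 567.6 = 1370 mol/min.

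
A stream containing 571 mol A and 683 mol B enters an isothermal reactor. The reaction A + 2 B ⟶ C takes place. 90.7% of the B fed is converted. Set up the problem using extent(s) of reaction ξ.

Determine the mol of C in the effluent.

310 mol

B reacted = 0.907 × 683 = 619.5 mol; ν_B = −2, so ξ = 619.5/2 = 309.7 mol.
Outlet amounts (n = n₀ + ν ξ):
  A: 571 − 1(309.7) = 261.3
  B: 683 − 2(309.7) = 63.52
  C: 0 + 1(309.7) = 309.7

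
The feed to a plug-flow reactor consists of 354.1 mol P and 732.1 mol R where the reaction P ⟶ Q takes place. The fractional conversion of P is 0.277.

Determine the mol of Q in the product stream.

P reacted = 0.277 × 354.1 = 98.09 mol; ν_P = −1, so ξ = 98.09/1 = 98.09 mol.
Outlet amounts (n = n₀ + ν ξ):
  P: 354.1 − 1(98.09) = 256
  Q: 0 + 1(98.09) = 98.09
  R: 732.1 (inert)

98.1 mol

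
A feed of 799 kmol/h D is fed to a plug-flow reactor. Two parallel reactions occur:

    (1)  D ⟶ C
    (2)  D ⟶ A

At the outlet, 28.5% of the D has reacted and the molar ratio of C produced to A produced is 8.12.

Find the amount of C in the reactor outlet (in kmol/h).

203 kmol/h

Conversion of D: D consumed = 0.285 × 799 = 227.7 kmol/h = 1ξ₁ + 1ξ₂.
Selectivity: 1ξ₁ / (1ξ₂) = 8.12 → ξ₁ = 8.12 ξ₂.
Substitute: (1·8.12 + 1) ξ₂ = 227.7 → ξ₂ = 24.97 kmol/h, ξ₁ = 202.7 kmol/h.
Outlet amounts (n = n₀ + Σ ν·ξ):
  D: 799 − 1(202.7) − 1(24.97) = 571.3
  C: 0 + 1(202.7) = 202.7
  A: 0 + 1(24.97) = 24.97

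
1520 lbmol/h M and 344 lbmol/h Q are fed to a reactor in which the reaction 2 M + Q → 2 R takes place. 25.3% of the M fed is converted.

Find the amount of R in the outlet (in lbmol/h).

M reacted = 0.253 × 1520 = 384.6 lbmol/h; ν_M = −2, so ξ = 384.6/2 = 192.3 lbmol/h.
Outlet amounts (n = n₀ + ν ξ):
  M: 1520 − 2(192.3) = 1135
  Q: 344 − 1(192.3) = 151.7
  R: 0 + 2(192.3) = 384.6

385 lbmol/h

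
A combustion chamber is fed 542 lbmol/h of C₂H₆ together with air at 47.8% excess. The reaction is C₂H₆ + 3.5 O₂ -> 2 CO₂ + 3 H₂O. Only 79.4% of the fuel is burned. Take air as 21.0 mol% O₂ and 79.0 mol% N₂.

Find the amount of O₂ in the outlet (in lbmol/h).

Stoichiometric O₂ = 3.5 × 542 = 1897 lbmol/h; O₂ fed = 1897 × 1.478 = 2804 lbmol/h.
N₂ fed = 2804 × 79/21 = 10550 lbmol/h.
Fuel reacted = 0.794 × 542 → ξ = 430.3 lbmol/h.
Outlet (n = n₀ + ν ξ):
  C₂H₆: 542 − 1(430.3) = 111.7
  O₂: 2804 − 3.5(430.3) = 1298
  N₂: 10550 (inert)
  CO₂: 0 + 2(430.3) = 860.7
  H₂O: 0 + 3(430.3) = 1291

1300 lbmol/h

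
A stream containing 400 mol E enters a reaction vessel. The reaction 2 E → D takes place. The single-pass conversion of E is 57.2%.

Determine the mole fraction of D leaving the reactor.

0.401

E reacted = 0.572 × 400 = 228.8 mol; ν_E = −2, so ξ = 228.8/2 = 114.4 mol.
Outlet amounts (n = n₀ + ν ξ):
  E: 400 − 2(114.4) = 171.2
  D: 0 + 1(114.4) = 114.4
Total out = 285.6 mol; y_D = 114.4 / 285.6 = 0.4006.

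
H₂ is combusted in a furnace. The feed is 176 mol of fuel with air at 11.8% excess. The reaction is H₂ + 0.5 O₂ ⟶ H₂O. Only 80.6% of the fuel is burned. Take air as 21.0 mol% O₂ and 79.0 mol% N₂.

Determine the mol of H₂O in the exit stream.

142 mol

Stoichiometric O₂ = 0.5 × 176 = 88 mol; O₂ fed = 88 × 1.118 = 98.38 mol.
N₂ fed = 98.38 × 79/21 = 370.1 mol.
Fuel reacted = 0.806 × 176 → ξ = 141.9 mol.
Outlet (n = n₀ + ν ξ):
  H₂: 176 − 1(141.9) = 34.14
  O₂: 98.38 − 0.5(141.9) = 27.46
  N₂: 370.1 (inert)
  H₂O: 0 + 1(141.9) = 141.9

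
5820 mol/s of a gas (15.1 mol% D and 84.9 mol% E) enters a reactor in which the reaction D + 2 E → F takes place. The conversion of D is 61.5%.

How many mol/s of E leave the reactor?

D reacted = 0.615 × 878.8 = 540.5 mol/s; ν_D = −1, so ξ = 540.5/1 = 540.5 mol/s.
Outlet amounts (n = n₀ + ν ξ):
  D: 878.8 − 1(540.5) = 338.3
  E: 4941 − 2(540.5) = 3860
  F: 0 + 1(540.5) = 540.5

3860 mol/s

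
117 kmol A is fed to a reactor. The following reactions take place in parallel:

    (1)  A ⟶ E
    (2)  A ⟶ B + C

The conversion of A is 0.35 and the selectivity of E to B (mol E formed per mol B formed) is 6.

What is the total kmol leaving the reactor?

Conversion of A: A consumed = 0.35 × 117 = 40.95 kmol = 1ξ₁ + 1ξ₂.
Selectivity: 1ξ₁ / (1ξ₂) = 6 → ξ₁ = 6 ξ₂.
Substitute: (1·6 + 1) ξ₂ = 40.95 → ξ₂ = 5.85 kmol, ξ₁ = 35.1 kmol.
Outlet amounts (n = n₀ + Σ ν·ξ):
  A: 117 − 1(35.1) − 1(5.85) = 76.05
  E: 0 + 1(35.1) = 35.1
  B: 0 + 1(5.85) = 5.85
  C: 0 + 1(5.85) = 5.85
Total out = 76.05 + 35.1 + 5.85 + 5.85 = 122.9 kmol.

123 kmol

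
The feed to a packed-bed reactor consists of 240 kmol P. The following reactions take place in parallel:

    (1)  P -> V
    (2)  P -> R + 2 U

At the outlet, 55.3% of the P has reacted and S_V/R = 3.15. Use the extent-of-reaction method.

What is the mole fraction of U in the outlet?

0.21

Conversion of P: P consumed = 0.553 × 240 = 132.7 kmol = 1ξ₁ + 1ξ₂.
Selectivity: 1ξ₁ / (1ξ₂) = 3.15 → ξ₁ = 3.15 ξ₂.
Substitute: (1·3.15 + 1) ξ₂ = 132.7 → ξ₂ = 31.98 kmol, ξ₁ = 100.7 kmol.
Outlet amounts (n = n₀ + Σ ν·ξ):
  P: 240 − 1(100.7) − 1(31.98) = 107.3
  V: 0 + 1(100.7) = 100.7
  R: 0 + 1(31.98) = 31.98
  U: 0 + 2(31.98) = 63.96
Total out = 304 kmol; y_U = 63.96 / 304 = 0.2104.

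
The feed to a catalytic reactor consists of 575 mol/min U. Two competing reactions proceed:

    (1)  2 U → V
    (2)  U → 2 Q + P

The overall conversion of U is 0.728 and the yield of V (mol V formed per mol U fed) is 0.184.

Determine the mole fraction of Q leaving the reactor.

Yield of V: 1ξ₁ / 575 = 0.184 → ξ₁ = 105.8 mol/min.
Conversion of U: 2ξ₁ + 1ξ₂ = 0.728 × 575 = 418.6 → ξ₂ = 207 mol/min.
Outlet amounts (n = n₀ + Σ ν·ξ):
  U: 575 − 2(105.8) − 1(207) = 156.4
  V: 0 + 1(105.8) = 105.8
  Q: 0 + 2(207) = 414
  P: 0 + 1(207) = 207
Total out = 883.2 mol/min; y_Q = 414 / 883.2 = 0.4687.

0.469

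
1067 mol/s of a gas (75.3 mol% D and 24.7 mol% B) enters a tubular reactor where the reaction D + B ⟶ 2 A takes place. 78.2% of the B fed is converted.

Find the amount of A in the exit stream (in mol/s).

B reacted = 0.782 × 263.5 = 206.1 mol/s; ν_B = −1, so ξ = 206.1/1 = 206.1 mol/s.
Outlet amounts (n = n₀ + ν ξ):
  D: 803.5 − 1(206.1) = 597.4
  B: 263.5 − 1(206.1) = 57.45
  A: 0 + 2(206.1) = 412.2

412 mol/s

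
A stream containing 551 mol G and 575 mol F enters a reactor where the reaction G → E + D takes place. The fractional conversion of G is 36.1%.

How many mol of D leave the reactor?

199 mol

G reacted = 0.361 × 551 = 198.9 mol; ν_G = −1, so ξ = 198.9/1 = 198.9 mol.
Outlet amounts (n = n₀ + ν ξ):
  G: 551 − 1(198.9) = 352.1
  E: 0 + 1(198.9) = 198.9
  D: 0 + 1(198.9) = 198.9
  F: 575 (inert)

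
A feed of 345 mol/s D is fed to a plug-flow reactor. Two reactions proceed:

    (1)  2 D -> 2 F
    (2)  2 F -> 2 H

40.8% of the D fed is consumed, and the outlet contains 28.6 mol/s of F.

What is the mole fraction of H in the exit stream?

Conversion of D: D consumed = 2ξ₁ = 0.408 × 345 → ξ₁ = 70.38 mol/s.
F balance: n_F = 0 + 2ξ₁ − 2ξ₂ = 28.6 → ξ₂ = (2·70.38 − 28.6)/2 = 56.08 mol/s.
Outlet amounts (n = n₀ + Σ ν·ξ):
  D: 345 − 2(70.38) = 204.2
  F: 0 + 2(70.38) − 2(56.08) = 28.6
  H: 0 + 2(56.08) = 112.2
Total out = 345 mol/s; y_H = 112.2 / 345 = 0.3251.

0.325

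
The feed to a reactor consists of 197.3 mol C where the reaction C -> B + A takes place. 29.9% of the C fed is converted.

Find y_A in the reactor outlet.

0.23

C reacted = 0.299 × 197.3 = 58.99 mol; ν_C = −1, so ξ = 58.99/1 = 58.99 mol.
Outlet amounts (n = n₀ + ν ξ):
  C: 197.3 − 1(58.99) = 138.3
  B: 0 + 1(58.99) = 58.99
  A: 0 + 1(58.99) = 58.99
Total out = 256.3 mol; y_A = 58.99 / 256.3 = 0.2302.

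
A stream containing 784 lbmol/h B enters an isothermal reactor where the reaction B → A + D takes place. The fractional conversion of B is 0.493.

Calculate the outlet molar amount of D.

387 lbmol/h

B reacted = 0.493 × 784 = 386.5 lbmol/h; ν_B = −1, so ξ = 386.5/1 = 386.5 lbmol/h.
Outlet amounts (n = n₀ + ν ξ):
  B: 784 − 1(386.5) = 397.5
  A: 0 + 1(386.5) = 386.5
  D: 0 + 1(386.5) = 386.5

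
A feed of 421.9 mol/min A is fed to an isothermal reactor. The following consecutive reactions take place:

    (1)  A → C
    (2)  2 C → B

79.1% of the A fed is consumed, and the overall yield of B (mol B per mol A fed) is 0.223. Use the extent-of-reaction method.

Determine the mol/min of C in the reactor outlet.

Conversion of A: A consumed = 1ξ₁ = 0.791 × 421.9 → ξ₁ = 333.7 mol/min.
Yield of B: 1ξ₂ / 421.9 = 0.223 → ξ₂ = 94.08 mol/min.
Outlet amounts (n = n₀ + Σ ν·ξ):
  A: 421.9 − 1(333.7) = 88.18
  C: 0 + 1(333.7) − 2(94.08) = 145.6
  B: 0 + 1(94.08) = 94.08

146 mol/min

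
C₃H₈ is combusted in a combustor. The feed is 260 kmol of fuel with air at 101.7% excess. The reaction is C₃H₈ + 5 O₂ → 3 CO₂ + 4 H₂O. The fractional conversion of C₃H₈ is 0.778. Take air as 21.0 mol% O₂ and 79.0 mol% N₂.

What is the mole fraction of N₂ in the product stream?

Stoichiometric O₂ = 5 × 260 = 1300 kmol; O₂ fed = 1300 × 2.017 = 2622 kmol.
N₂ fed = 2622 × 79/21 = 9864 kmol.
Fuel reacted = 0.778 × 260 → ξ = 202.3 kmol.
Outlet (n = n₀ + ν ξ):
  C₃H₈: 260 − 1(202.3) = 57.72
  O₂: 2622 − 5(202.3) = 1611
  N₂: 9864 (inert)
  CO₂: 0 + 3(202.3) = 606.8
  H₂O: 0 + 4(202.3) = 809.1
Total out = 12950 kmol; y_N₂ = 9864 / 12950 = 0.7618.

0.762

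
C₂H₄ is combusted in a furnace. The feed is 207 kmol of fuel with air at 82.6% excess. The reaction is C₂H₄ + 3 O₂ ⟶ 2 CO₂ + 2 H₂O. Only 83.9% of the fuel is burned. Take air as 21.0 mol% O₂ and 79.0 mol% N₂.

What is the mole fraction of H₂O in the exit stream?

0.062

Stoichiometric O₂ = 3 × 207 = 621 kmol; O₂ fed = 621 × 1.826 = 1134 kmol.
N₂ fed = 1134 × 79/21 = 4266 kmol.
Fuel reacted = 0.839 × 207 → ξ = 173.7 kmol.
Outlet (n = n₀ + ν ξ):
  C₂H₄: 207 − 1(173.7) = 33.33
  O₂: 1134 − 3(173.7) = 612.9
  N₂: 4266 (inert)
  CO₂: 0 + 2(173.7) = 347.3
  H₂O: 0 + 2(173.7) = 347.3
Total out = 5607 kmol; y_H₂O = 347.3 / 5607 = 0.06195.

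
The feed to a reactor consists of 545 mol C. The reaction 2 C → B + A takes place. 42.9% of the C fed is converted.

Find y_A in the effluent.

C reacted = 0.429 × 545 = 233.8 mol; ν_C = −2, so ξ = 233.8/2 = 116.9 mol.
Outlet amounts (n = n₀ + ν ξ):
  C: 545 − 2(116.9) = 311.2
  B: 0 + 1(116.9) = 116.9
  A: 0 + 1(116.9) = 116.9
Total out = 545 mol; y_A = 116.9 / 545 = 0.2145.

0.214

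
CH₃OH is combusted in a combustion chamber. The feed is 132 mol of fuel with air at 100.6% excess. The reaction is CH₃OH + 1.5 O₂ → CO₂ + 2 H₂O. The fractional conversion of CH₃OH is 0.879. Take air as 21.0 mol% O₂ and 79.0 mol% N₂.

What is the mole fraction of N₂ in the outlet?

Stoichiometric O₂ = 1.5 × 132 = 198 mol; O₂ fed = 198 × 2.006 = 397.2 mol.
N₂ fed = 397.2 × 79/21 = 1494 mol.
Fuel reacted = 0.879 × 132 → ξ = 116 mol.
Outlet (n = n₀ + ν ξ):
  CH₃OH: 132 − 1(116) = 15.97
  O₂: 397.2 − 1.5(116) = 223.1
  N₂: 1494 (inert)
  CO₂: 0 + 1(116) = 116
  H₂O: 0 + 2(116) = 232.1
Total out = 2081 mol; y_N₂ = 1494 / 2081 = 0.7179.

0.718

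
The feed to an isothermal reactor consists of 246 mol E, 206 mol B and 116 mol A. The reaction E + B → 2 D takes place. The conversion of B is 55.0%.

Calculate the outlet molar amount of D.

227 mol

B reacted = 0.55 × 206 = 113.3 mol; ν_B = −1, so ξ = 113.3/1 = 113.3 mol.
Outlet amounts (n = n₀ + ν ξ):
  E: 246 − 1(113.3) = 132.7
  B: 206 − 1(113.3) = 92.7
  D: 0 + 2(113.3) = 226.6
  A: 116 (inert)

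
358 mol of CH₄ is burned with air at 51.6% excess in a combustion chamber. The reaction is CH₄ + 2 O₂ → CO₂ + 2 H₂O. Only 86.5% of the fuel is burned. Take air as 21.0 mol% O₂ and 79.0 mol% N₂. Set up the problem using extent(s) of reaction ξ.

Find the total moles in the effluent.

5530 mol

Stoichiometric O₂ = 2 × 358 = 716 mol; O₂ fed = 716 × 1.516 = 1085 mol.
N₂ fed = 1085 × 79/21 = 4083 mol.
Fuel reacted = 0.865 × 358 → ξ = 309.7 mol.
Outlet (n = n₀ + ν ξ):
  CH₄: 358 − 1(309.7) = 48.33
  O₂: 1085 − 2(309.7) = 466.1
  N₂: 4083 (inert)
  CO₂: 0 + 1(309.7) = 309.7
  H₂O: 0 + 2(309.7) = 619.3
Total out = 48.33 + 466.1 + 4083 + 309.7 + 619.3 = 5527 mol.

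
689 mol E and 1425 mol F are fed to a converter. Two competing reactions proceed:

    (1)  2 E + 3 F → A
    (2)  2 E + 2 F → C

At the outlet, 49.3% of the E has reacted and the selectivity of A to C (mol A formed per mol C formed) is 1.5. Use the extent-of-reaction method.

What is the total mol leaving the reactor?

Conversion of E: E consumed = 0.493 × 689 = 339.7 mol = 2ξ₁ + 2ξ₂.
Selectivity: 1ξ₁ / (1ξ₂) = 1.5 → ξ₁ = 1.5 ξ₂.
Substitute: (2·1.5 + 2) ξ₂ = 339.7 → ξ₂ = 67.94 mol, ξ₁ = 101.9 mol.
Outlet amounts (n = n₀ + Σ ν·ξ):
  E: 689 − 2(101.9) − 2(67.94) = 349.3
  F: 1425 − 3(101.9) − 2(67.94) = 983.4
  A: 0 + 1(101.9) = 101.9
  C: 0 + 1(67.94) = 67.94
Total out = 349.3 + 983.4 + 101.9 + 67.94 = 1503 mol.

1500 mol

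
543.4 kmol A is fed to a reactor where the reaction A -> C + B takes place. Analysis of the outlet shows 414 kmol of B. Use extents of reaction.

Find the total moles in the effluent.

957 kmol

For B: n = n₀ + 1ξ → 414 = 0 + 1ξ, giving ξ = 414 kmol.
Outlet amounts (n = n₀ + ν ξ):
  A: 543.4 − 1(414) = 129.4
  C: 0 + 1(414) = 414
  B: 0 + 1(414) = 414
Total out = 129.4 + 414 + 414 = 957.4 kmol.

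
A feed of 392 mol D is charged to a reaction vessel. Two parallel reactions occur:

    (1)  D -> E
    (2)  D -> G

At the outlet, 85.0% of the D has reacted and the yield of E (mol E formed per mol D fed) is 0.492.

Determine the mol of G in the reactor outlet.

Yield of E: 1ξ₁ / 392 = 0.492 → ξ₁ = 192.9 mol.
Conversion of D: 1ξ₁ + 1ξ₂ = 0.85 × 392 = 333.2 → ξ₂ = 140.3 mol.
Outlet amounts (n = n₀ + Σ ν·ξ):
  D: 392 − 1(192.9) − 1(140.3) = 58.8
  E: 0 + 1(192.9) = 192.9
  G: 0 + 1(140.3) = 140.3

140 mol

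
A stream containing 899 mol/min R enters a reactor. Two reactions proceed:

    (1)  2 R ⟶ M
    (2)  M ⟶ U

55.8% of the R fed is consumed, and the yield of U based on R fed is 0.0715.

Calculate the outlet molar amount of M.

187 mol/min

Conversion of R: R consumed = 2ξ₁ = 0.558 × 899 → ξ₁ = 250.8 mol/min.
Yield of U: 1ξ₂ / 899 = 0.0715 → ξ₂ = 64.28 mol/min.
Outlet amounts (n = n₀ + Σ ν·ξ):
  R: 899 − 2(250.8) = 397.4
  M: 0 + 1(250.8) − 1(64.28) = 186.5
  U: 0 + 1(64.28) = 64.28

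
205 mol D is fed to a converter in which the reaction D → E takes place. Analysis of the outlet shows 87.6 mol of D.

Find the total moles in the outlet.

205 mol

For D: n = n₀ − 1ξ → 87.6 = 205 − 1ξ, giving ξ = 117.4 mol.
Outlet amounts (n = n₀ + ν ξ):
  D: 205 − 1(117.4) = 87.6
  E: 0 + 1(117.4) = 117.4
Total out = 87.6 + 117.4 = 205 mol.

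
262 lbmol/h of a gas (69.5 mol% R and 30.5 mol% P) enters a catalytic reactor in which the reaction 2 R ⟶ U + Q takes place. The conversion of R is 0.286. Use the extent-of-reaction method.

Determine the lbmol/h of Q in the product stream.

26 lbmol/h

R reacted = 0.286 × 182.1 = 52.08 lbmol/h; ν_R = −2, so ξ = 52.08/2 = 26.04 lbmol/h.
Outlet amounts (n = n₀ + ν ξ):
  R: 182.1 − 2(26.04) = 130
  U: 0 + 1(26.04) = 26.04
  Q: 0 + 1(26.04) = 26.04
  P: 79.91 (inert)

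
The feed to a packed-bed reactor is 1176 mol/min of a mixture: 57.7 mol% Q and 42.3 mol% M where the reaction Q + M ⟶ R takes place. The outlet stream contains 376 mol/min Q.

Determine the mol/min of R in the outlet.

For Q: n = n₀ − 1ξ → 376 = 678.6 − 1ξ, giving ξ = 302.6 mol/min.
Outlet amounts (n = n₀ + ν ξ):
  Q: 678.6 − 1(302.6) = 376
  M: 497.4 − 1(302.6) = 194.9
  R: 0 + 1(302.6) = 302.6

303 mol/min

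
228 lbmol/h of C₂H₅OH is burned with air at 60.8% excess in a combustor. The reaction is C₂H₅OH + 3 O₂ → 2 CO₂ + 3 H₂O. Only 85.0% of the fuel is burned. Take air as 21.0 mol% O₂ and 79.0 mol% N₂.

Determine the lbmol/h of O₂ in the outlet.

518 lbmol/h

Stoichiometric O₂ = 3 × 228 = 684 lbmol/h; O₂ fed = 684 × 1.608 = 1100 lbmol/h.
N₂ fed = 1100 × 79/21 = 4138 lbmol/h.
Fuel reacted = 0.85 × 228 → ξ = 193.8 lbmol/h.
Outlet (n = n₀ + ν ξ):
  C₂H₅OH: 228 − 1(193.8) = 34.2
  O₂: 1100 − 3(193.8) = 518.5
  N₂: 4138 (inert)
  CO₂: 0 + 2(193.8) = 387.6
  H₂O: 0 + 3(193.8) = 581.4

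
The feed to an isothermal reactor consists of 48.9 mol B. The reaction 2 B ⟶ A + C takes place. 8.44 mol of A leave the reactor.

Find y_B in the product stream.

0.655

For A: n = n₀ + 1ξ → 8.44 = 0 + 1ξ, giving ξ = 8.44 mol.
Outlet amounts (n = n₀ + ν ξ):
  B: 48.9 − 2(8.44) = 32.02
  A: 0 + 1(8.44) = 8.44
  C: 0 + 1(8.44) = 8.44
Total out = 48.9 mol; y_B = 32.02 / 48.9 = 0.6548.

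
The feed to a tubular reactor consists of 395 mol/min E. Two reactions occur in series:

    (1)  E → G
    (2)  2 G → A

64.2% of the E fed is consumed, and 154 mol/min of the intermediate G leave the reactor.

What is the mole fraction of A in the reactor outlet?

0.144

Conversion of E: E consumed = 1ξ₁ = 0.642 × 395 → ξ₁ = 253.6 mol/min.
G balance: n_G = 0 + 1ξ₁ − 2ξ₂ = 154 → ξ₂ = (1·253.6 − 154)/2 = 49.8 mol/min.
Outlet amounts (n = n₀ + Σ ν·ξ):
  E: 395 − 1(253.6) = 141.4
  G: 0 + 1(253.6) − 2(49.8) = 154
  A: 0 + 1(49.8) = 49.8
Total out = 345.2 mol/min; y_A = 49.8 / 345.2 = 0.1442.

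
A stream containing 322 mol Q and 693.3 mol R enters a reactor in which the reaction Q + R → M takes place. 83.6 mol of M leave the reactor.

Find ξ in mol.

ξ = 83.6 mol

For M: n = n₀ + 1ξ → 83.6 = 0 + 1ξ, giving ξ = 83.6 mol.
Outlet amounts (n = n₀ + ν ξ):
  Q: 322 − 1(83.6) = 238.4
  R: 693.3 − 1(83.6) = 609.7
  M: 0 + 1(83.6) = 83.6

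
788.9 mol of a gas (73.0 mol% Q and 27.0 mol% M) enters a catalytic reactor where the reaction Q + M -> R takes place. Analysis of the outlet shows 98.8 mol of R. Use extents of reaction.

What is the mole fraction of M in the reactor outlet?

0.165

For R: n = n₀ + 1ξ → 98.8 = 0 + 1ξ, giving ξ = 98.8 mol.
Outlet amounts (n = n₀ + ν ξ):
  Q: 575.9 − 1(98.8) = 477.1
  M: 213 − 1(98.8) = 114.2
  R: 0 + 1(98.8) = 98.8
Total out = 690.1 mol; y_M = 114.2 / 690.1 = 0.1655.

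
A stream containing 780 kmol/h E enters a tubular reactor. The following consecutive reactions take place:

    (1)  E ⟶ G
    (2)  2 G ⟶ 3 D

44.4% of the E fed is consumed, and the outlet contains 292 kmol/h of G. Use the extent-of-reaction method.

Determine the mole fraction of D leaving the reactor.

0.101

Conversion of E: E consumed = 1ξ₁ = 0.444 × 780 → ξ₁ = 346.3 kmol/h.
G balance: n_G = 0 + 1ξ₁ − 2ξ₂ = 292 → ξ₂ = (1·346.3 − 292)/2 = 27.16 kmol/h.
Outlet amounts (n = n₀ + Σ ν·ξ):
  E: 780 − 1(346.3) = 433.7
  G: 0 + 1(346.3) − 2(27.16) = 292
  D: 0 + 3(27.16) = 81.48
Total out = 807.2 kmol/h; y_D = 81.48 / 807.2 = 0.1009.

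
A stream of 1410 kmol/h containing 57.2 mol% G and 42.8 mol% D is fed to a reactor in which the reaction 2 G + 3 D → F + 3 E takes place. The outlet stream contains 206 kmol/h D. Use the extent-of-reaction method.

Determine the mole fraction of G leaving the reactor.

For D: n = n₀ − 3ξ → 206 = 603.5 − 3ξ, giving ξ = 132.5 kmol/h.
Outlet amounts (n = n₀ + ν ξ):
  G: 806.5 − 2(132.5) = 541.5
  D: 603.5 − 3(132.5) = 206
  F: 0 + 1(132.5) = 132.5
  E: 0 + 3(132.5) = 397.5
Total out = 1278 kmol/h; y_G = 541.5 / 1278 = 0.4239.

0.424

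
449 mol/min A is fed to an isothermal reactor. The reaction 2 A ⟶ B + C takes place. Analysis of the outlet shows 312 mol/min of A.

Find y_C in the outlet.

0.153

For A: n = n₀ − 2ξ → 312 = 449 − 2ξ, giving ξ = 68.5 mol/min.
Outlet amounts (n = n₀ + ν ξ):
  A: 449 − 2(68.5) = 312
  B: 0 + 1(68.5) = 68.5
  C: 0 + 1(68.5) = 68.5
Total out = 449 mol/min; y_C = 68.5 / 449 = 0.1526.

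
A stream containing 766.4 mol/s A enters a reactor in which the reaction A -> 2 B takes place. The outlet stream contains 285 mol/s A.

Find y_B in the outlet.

0.772

For A: n = n₀ − 1ξ → 285 = 766.4 − 1ξ, giving ξ = 481.4 mol/s.
Outlet amounts (n = n₀ + ν ξ):
  A: 766.4 − 1(481.4) = 285
  B: 0 + 2(481.4) = 962.8
Total out = 1248 mol/s; y_B = 962.8 / 1248 = 0.7716.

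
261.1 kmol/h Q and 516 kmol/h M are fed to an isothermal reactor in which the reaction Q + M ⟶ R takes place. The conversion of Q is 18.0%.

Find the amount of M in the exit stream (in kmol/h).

469 kmol/h

Q reacted = 0.18 × 261.1 = 47 kmol/h; ν_Q = −1, so ξ = 47/1 = 47 kmol/h.
Outlet amounts (n = n₀ + ν ξ):
  Q: 261.1 − 1(47) = 214.1
  M: 516 − 1(47) = 469
  R: 0 + 1(47) = 47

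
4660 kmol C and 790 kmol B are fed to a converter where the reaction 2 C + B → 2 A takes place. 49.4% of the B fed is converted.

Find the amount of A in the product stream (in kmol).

781 kmol

B reacted = 0.494 × 790 = 390.3 kmol; ν_B = −1, so ξ = 390.3/1 = 390.3 kmol.
Outlet amounts (n = n₀ + ν ξ):
  C: 4660 − 2(390.3) = 3879
  B: 790 − 1(390.3) = 399.7
  A: 0 + 2(390.3) = 780.5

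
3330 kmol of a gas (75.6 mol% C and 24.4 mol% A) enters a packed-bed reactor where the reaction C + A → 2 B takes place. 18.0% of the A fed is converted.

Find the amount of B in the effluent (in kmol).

A reacted = 0.18 × 812.5 = 146.3 kmol; ν_A = −1, so ξ = 146.3/1 = 146.3 kmol.
Outlet amounts (n = n₀ + ν ξ):
  C: 2517 − 1(146.3) = 2371
  A: 812.5 − 1(146.3) = 666.3
  B: 0 + 2(146.3) = 292.5

293 kmol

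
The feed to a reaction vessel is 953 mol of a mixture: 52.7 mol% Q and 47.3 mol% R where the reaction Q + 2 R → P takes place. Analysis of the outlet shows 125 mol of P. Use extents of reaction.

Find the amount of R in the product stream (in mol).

201 mol

For P: n = n₀ + 1ξ → 125 = 0 + 1ξ, giving ξ = 125 mol.
Outlet amounts (n = n₀ + ν ξ):
  Q: 502.2 − 1(125) = 377.2
  R: 450.8 − 2(125) = 200.8
  P: 0 + 1(125) = 125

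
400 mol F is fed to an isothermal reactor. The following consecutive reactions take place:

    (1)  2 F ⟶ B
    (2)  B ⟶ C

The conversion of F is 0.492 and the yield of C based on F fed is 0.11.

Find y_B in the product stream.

0.18

Conversion of F: F consumed = 2ξ₁ = 0.492 × 400 → ξ₁ = 98.4 mol.
Yield of C: 1ξ₂ / 400 = 0.11 → ξ₂ = 44 mol.
Outlet amounts (n = n₀ + Σ ν·ξ):
  F: 400 − 2(98.4) = 203.2
  B: 0 + 1(98.4) − 1(44) = 54.4
  C: 0 + 1(44) = 44
Total out = 301.6 mol; y_B = 54.4 / 301.6 = 0.1804.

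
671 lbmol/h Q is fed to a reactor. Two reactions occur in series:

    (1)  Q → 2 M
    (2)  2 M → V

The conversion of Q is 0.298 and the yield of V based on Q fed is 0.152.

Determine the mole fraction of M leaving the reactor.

Conversion of Q: Q consumed = 1ξ₁ = 0.298 × 671 → ξ₁ = 200 lbmol/h.
Yield of V: 1ξ₂ / 671 = 0.152 → ξ₂ = 102 lbmol/h.
Outlet amounts (n = n₀ + Σ ν·ξ):
  Q: 671 − 1(200) = 471
  M: 0 + 2(200) − 2(102) = 195.9
  V: 0 + 1(102) = 102
Total out = 769 lbmol/h; y_M = 195.9 / 769 = 0.2548.

0.255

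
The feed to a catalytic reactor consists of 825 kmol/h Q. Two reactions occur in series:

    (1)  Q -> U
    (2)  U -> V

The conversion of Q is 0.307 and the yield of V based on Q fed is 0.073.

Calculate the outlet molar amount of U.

Conversion of Q: Q consumed = 1ξ₁ = 0.307 × 825 → ξ₁ = 253.3 kmol/h.
Yield of V: 1ξ₂ / 825 = 0.073 → ξ₂ = 60.22 kmol/h.
Outlet amounts (n = n₀ + Σ ν·ξ):
  Q: 825 − 1(253.3) = 571.7
  U: 0 + 1(253.3) − 1(60.22) = 193.1
  V: 0 + 1(60.22) = 60.22

193 kmol/h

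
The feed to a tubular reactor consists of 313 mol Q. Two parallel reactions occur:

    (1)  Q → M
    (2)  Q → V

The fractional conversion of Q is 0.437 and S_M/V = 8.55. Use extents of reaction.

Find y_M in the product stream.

Conversion of Q: Q consumed = 0.437 × 313 = 136.8 mol = 1ξ₁ + 1ξ₂.
Selectivity: 1ξ₁ / (1ξ₂) = 8.55 → ξ₁ = 8.55 ξ₂.
Substitute: (1·8.55 + 1) ξ₂ = 136.8 → ξ₂ = 14.32 mol, ξ₁ = 122.5 mol.
Outlet amounts (n = n₀ + Σ ν·ξ):
  Q: 313 − 1(122.5) − 1(14.32) = 176.2
  M: 0 + 1(122.5) = 122.5
  V: 0 + 1(14.32) = 14.32
Total out = 313 mol; y_M = 122.5 / 313 = 0.3912.

0.391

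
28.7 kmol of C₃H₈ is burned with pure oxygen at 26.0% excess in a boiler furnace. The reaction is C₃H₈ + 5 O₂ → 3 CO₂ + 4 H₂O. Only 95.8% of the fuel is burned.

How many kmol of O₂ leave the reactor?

Stoichiometric O₂ = 5 × 28.7 = 143.5 kmol; O₂ fed = 143.5 × 1.260 = 180.8 kmol.
Fuel reacted = 0.958 × 28.7 → ξ = 27.49 kmol.
Outlet (n = n₀ + ν ξ):
  C₃H₈: 28.7 − 1(27.49) = 1.205
  O₂: 180.8 − 5(27.49) = 43.34
  CO₂: 0 + 3(27.49) = 82.48
  H₂O: 0 + 4(27.49) = 110

43.3 kmol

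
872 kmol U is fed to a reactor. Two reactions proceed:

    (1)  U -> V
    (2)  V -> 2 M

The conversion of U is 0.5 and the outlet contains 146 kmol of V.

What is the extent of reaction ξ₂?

ξ₂ = 290 kmol

Conversion of U: U consumed = 1ξ₁ = 0.5 × 872 → ξ₁ = 436 kmol.
V balance: n_V = 0 + 1ξ₁ − 1ξ₂ = 146 → ξ₂ = (1·436 − 146)/1 = 290 kmol.
Outlet amounts (n = n₀ + Σ ν·ξ):
  U: 872 − 1(436) = 436
  V: 0 + 1(436) − 1(290) = 146
  M: 0 + 2(290) = 580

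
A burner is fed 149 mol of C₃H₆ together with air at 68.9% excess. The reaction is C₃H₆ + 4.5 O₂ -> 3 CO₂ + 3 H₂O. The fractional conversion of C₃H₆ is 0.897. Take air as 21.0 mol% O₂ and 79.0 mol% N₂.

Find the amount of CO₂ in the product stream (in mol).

401 mol

Stoichiometric O₂ = 4.5 × 149 = 670.5 mol; O₂ fed = 670.5 × 1.689 = 1132 mol.
N₂ fed = 1132 × 79/21 = 4260 mol.
Fuel reacted = 0.897 × 149 → ξ = 133.7 mol.
Outlet (n = n₀ + ν ξ):
  C₃H₆: 149 − 1(133.7) = 15.35
  O₂: 1132 − 4.5(133.7) = 531
  N₂: 4260 (inert)
  CO₂: 0 + 3(133.7) = 401
  H₂O: 0 + 3(133.7) = 401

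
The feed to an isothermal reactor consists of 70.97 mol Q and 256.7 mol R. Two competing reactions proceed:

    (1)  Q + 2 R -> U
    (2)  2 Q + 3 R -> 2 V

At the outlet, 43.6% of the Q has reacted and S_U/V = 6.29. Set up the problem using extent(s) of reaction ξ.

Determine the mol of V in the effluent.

Conversion of Q: Q consumed = 0.436 × 70.97 = 30.94 mol = 1ξ₁ + 2ξ₂.
Selectivity: 1ξ₁ / (2ξ₂) = 6.29 → ξ₁ = 12.58 ξ₂.
Substitute: (1·12.58 + 2) ξ₂ = 30.94 → ξ₂ = 2.122 mol, ξ₁ = 26.7 mol.
Outlet amounts (n = n₀ + Σ ν·ξ):
  Q: 70.97 − 1(26.7) − 2(2.122) = 40.03
  R: 256.7 − 2(26.7) − 3(2.122) = 196.9
  U: 0 + 1(26.7) = 26.7
  V: 0 + 2(2.122) = 4.245

4.24 mol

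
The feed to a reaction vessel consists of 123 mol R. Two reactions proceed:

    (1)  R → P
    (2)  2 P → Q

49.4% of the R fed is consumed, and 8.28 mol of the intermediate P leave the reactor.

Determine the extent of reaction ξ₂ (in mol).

ξ₂ = 26.2 mol

Conversion of R: R consumed = 1ξ₁ = 0.494 × 123 → ξ₁ = 60.76 mol.
P balance: n_P = 0 + 1ξ₁ − 2ξ₂ = 8.28 → ξ₂ = (1·60.76 − 8.28)/2 = 26.24 mol.
Outlet amounts (n = n₀ + Σ ν·ξ):
  R: 123 − 1(60.76) = 62.24
  P: 0 + 1(60.76) − 2(26.24) = 8.28
  Q: 0 + 1(26.24) = 26.24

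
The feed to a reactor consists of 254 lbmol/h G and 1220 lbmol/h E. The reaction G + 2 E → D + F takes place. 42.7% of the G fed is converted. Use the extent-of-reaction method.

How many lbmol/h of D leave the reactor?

G reacted = 0.427 × 254 = 108.5 lbmol/h; ν_G = −1, so ξ = 108.5/1 = 108.5 lbmol/h.
Outlet amounts (n = n₀ + ν ξ):
  G: 254 − 1(108.5) = 145.5
  E: 1220 − 2(108.5) = 1003
  D: 0 + 1(108.5) = 108.5
  F: 0 + 1(108.5) = 108.5

108 lbmol/h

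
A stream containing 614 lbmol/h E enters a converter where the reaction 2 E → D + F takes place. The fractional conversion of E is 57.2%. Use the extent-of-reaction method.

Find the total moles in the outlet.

E reacted = 0.572 × 614 = 351.2 lbmol/h; ν_E = −2, so ξ = 351.2/2 = 175.6 lbmol/h.
Outlet amounts (n = n₀ + ν ξ):
  E: 614 − 2(175.6) = 262.8
  D: 0 + 1(175.6) = 175.6
  F: 0 + 1(175.6) = 175.6
Total out = 262.8 + 175.6 + 175.6 = 614 lbmol/h.

614 lbmol/h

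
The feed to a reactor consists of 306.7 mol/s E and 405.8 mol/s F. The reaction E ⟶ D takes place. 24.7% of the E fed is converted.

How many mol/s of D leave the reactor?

75.8 mol/s

E reacted = 0.247 × 306.7 = 75.75 mol/s; ν_E = −1, so ξ = 75.75/1 = 75.75 mol/s.
Outlet amounts (n = n₀ + ν ξ):
  E: 306.7 − 1(75.75) = 230.9
  D: 0 + 1(75.75) = 75.75
  F: 405.8 (inert)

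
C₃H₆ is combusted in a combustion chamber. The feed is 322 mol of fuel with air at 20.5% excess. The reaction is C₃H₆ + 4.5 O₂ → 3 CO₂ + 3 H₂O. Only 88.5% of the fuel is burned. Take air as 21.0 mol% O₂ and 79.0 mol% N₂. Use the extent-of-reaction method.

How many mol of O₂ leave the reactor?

Stoichiometric O₂ = 4.5 × 322 = 1449 mol; O₂ fed = 1449 × 1.205 = 1746 mol.
N₂ fed = 1746 × 79/21 = 6568 mol.
Fuel reacted = 0.885 × 322 → ξ = 285 mol.
Outlet (n = n₀ + ν ξ):
  C₃H₆: 322 − 1(285) = 37.03
  O₂: 1746 − 4.5(285) = 463.7
  N₂: 6568 (inert)
  CO₂: 0 + 3(285) = 854.9
  H₂O: 0 + 3(285) = 854.9

464 mol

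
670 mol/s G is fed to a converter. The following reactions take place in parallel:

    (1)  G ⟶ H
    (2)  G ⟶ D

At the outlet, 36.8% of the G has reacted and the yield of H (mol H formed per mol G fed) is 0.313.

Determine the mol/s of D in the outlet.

36.8 mol/s

Yield of H: 1ξ₁ / 670 = 0.313 → ξ₁ = 209.7 mol/s.
Conversion of G: 1ξ₁ + 1ξ₂ = 0.368 × 670 = 246.6 → ξ₂ = 36.85 mol/s.
Outlet amounts (n = n₀ + Σ ν·ξ):
  G: 670 − 1(209.7) − 1(36.85) = 423.4
  H: 0 + 1(209.7) = 209.7
  D: 0 + 1(36.85) = 36.85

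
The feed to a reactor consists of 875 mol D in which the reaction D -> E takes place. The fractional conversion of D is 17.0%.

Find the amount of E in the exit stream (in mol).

D reacted = 0.17 × 875 = 148.8 mol; ν_D = −1, so ξ = 148.8/1 = 148.8 mol.
Outlet amounts (n = n₀ + ν ξ):
  D: 875 − 1(148.8) = 726.2
  E: 0 + 1(148.8) = 148.8

149 mol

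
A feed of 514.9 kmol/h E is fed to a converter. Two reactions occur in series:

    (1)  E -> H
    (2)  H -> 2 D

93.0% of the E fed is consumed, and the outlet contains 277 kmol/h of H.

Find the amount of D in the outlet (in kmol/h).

Conversion of E: E consumed = 1ξ₁ = 0.93 × 514.9 → ξ₁ = 478.9 kmol/h.
H balance: n_H = 0 + 1ξ₁ − 1ξ₂ = 277 → ξ₂ = (1·478.9 − 277)/1 = 201.9 kmol/h.
Outlet amounts (n = n₀ + Σ ν·ξ):
  E: 514.9 − 1(478.9) = 36.04
  H: 0 + 1(478.9) − 1(201.9) = 277
  D: 0 + 2(201.9) = 403.7

404 kmol/h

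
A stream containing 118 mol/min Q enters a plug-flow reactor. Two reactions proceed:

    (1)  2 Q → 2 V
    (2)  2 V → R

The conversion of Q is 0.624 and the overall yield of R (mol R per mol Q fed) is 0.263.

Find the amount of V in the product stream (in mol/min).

Conversion of Q: Q consumed = 2ξ₁ = 0.624 × 118 → ξ₁ = 36.82 mol/min.
Yield of R: 1ξ₂ / 118 = 0.263 → ξ₂ = 31.03 mol/min.
Outlet amounts (n = n₀ + Σ ν·ξ):
  Q: 118 − 2(36.82) = 44.37
  V: 0 + 2(36.82) − 2(31.03) = 11.56
  R: 0 + 1(31.03) = 31.03

11.6 mol/min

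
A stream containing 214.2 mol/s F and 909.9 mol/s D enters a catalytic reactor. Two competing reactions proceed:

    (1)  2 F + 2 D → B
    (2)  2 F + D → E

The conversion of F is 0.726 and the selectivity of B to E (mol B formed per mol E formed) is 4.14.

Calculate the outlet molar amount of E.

Conversion of F: F consumed = 0.726 × 214.2 = 155.5 mol/s = 2ξ₁ + 2ξ₂.
Selectivity: 1ξ₁ / (1ξ₂) = 4.14 → ξ₁ = 4.14 ξ₂.
Substitute: (2·4.14 + 2) ξ₂ = 155.5 → ξ₂ = 15.13 mol/s, ξ₁ = 62.63 mol/s.
Outlet amounts (n = n₀ + Σ ν·ξ):
  F: 214.2 − 2(62.63) − 2(15.13) = 58.69
  D: 909.9 − 2(62.63) − 1(15.13) = 769.5
  B: 0 + 1(62.63) = 62.63
  E: 0 + 1(15.13) = 15.13

15.1 mol/s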